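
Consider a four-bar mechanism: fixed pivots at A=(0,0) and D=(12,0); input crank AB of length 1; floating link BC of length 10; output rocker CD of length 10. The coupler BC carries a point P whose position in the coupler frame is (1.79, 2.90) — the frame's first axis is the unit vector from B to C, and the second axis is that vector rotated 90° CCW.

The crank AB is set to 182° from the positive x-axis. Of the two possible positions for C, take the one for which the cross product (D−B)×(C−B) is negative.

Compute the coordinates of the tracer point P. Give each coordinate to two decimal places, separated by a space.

2.37 0.50

A=(0,0), D=(12.00,0)
B = A + 1.00·(cos182°, sin182°) = (-0.9994, -0.0349)
|BD| = 12.9994
circle(B,10.00) ∩ circle(D,10.00): a=6.4997, h=7.5996
  candidates: C₊=(5.4799,7.5821) cross=98.790; C₋=(5.5207,-7.6170) cross=-98.790
  mode - wants cross < 0 → take C=(5.5207,-7.6170) (cross=-98.790)
ex = (C−B)/|BC| = (0.6520,-0.7582); ey = (0.7582,0.6520)
P = B + 1.79·ex + 2.90·ey = (2.3665,0.4987)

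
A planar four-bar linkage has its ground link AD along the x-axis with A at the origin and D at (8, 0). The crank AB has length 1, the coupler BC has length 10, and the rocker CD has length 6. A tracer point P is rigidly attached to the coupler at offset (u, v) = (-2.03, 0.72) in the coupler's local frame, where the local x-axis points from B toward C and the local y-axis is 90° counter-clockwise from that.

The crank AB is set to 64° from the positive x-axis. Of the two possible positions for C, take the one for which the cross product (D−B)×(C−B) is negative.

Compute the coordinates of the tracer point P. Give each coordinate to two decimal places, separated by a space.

-0.54 2.82

A=(0,0), D=(8.00,0)
B = A + 1.00·(cos64°, sin64°) = (0.4384, 0.8988)
|BD| = 7.6149
circle(B,10.00) ∩ circle(D,6.00): a=8.0097, h=5.9870
  candidates: C₊=(9.0988,5.8985) cross=45.590; C₋=(7.6855,-5.9918) cross=-45.590
  mode - wants cross < 0 → take C=(7.6855,-5.9918) (cross=-45.590)
ex = (C−B)/|BC| = (0.7247,-0.6891); ey = (0.6891,0.7247)
P = B + -2.03·ex + 0.72·ey = (-0.5367,2.8194)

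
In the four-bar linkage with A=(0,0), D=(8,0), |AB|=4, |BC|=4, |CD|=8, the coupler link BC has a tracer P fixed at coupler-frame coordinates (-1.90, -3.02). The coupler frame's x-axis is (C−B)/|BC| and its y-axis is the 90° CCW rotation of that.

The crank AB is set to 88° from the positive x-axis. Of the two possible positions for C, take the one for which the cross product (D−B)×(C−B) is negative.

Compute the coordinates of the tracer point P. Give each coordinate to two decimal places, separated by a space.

A=(0,0), D=(8.00,0)
B = A + 4.00·(cos88°, sin88°) = (0.1396, 3.9976)
|BD| = 8.8185
circle(B,4.00) ∩ circle(D,8.00): a=1.6877, h=3.6265
  candidates: C₊=(3.2879,6.4650) cross=31.981; C₋=(-0.0000,0.0000) cross=-31.981
  mode - wants cross < 0 → take C=(-0.0000,0.0000) (cross=-31.981)
ex = (C−B)/|BC| = (-0.0349,-0.9994); ey = (0.9994,-0.0349)
P = B + -1.90·ex + -3.02·ey = (-2.8123,6.0018)

-2.81 6.00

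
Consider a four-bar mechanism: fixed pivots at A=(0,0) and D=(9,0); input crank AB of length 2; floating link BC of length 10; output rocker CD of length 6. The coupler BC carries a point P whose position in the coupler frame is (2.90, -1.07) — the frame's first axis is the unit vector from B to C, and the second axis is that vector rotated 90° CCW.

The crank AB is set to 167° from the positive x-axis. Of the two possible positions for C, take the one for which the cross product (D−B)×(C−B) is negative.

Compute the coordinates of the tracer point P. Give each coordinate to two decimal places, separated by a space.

A=(0,0), D=(9.00,0)
B = A + 2.00·(cos167°, sin167°) = (-1.9487, 0.4499)
|BD| = 10.9580
circle(B,10.00) ∩ circle(D,6.00): a=8.3992, h=5.4270
  candidates: C₊=(6.6662,5.5275) cross=59.469; C₋=(6.2206,-5.3174) cross=-59.469
  mode - wants cross < 0 → take C=(6.2206,-5.3174) (cross=-59.469)
ex = (C−B)/|BC| = (0.8169,-0.5767); ey = (0.5767,0.8169)
P = B + 2.90·ex + -1.07·ey = (-0.1967,-2.0967)

-0.20 -2.10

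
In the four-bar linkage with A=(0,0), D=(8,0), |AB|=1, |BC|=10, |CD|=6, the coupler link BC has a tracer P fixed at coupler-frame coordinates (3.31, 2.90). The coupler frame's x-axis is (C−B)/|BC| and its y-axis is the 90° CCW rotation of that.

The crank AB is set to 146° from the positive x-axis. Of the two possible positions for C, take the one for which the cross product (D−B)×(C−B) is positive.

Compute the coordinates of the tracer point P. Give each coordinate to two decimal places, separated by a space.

0.38 4.79

A=(0,0), D=(8.00,0)
B = A + 1.00·(cos146°, sin146°) = (-0.8290, 0.5592)
|BD| = 8.8467
circle(B,10.00) ∩ circle(D,6.00): a=8.0405, h=5.9456
  candidates: C₊=(7.5712,5.9847) cross=52.599; C₋=(6.8196,-5.8827) cross=-52.599
  mode + wants cross > 0 → take C=(7.5712,5.9847) (cross=52.599)
ex = (C−B)/|BC| = (0.8400,0.5425); ey = (-0.5425,0.8400)
P = B + 3.31·ex + 2.90·ey = (0.3781,4.7911)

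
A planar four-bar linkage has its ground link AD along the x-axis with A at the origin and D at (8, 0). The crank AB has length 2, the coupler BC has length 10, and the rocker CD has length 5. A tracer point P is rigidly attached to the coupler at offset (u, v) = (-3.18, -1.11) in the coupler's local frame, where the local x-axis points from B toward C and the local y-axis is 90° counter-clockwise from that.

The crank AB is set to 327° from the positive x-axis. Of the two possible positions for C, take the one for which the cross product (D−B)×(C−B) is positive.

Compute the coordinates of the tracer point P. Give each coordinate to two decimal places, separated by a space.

-0.30 -3.82

A=(0,0), D=(8.00,0)
B = A + 2.00·(cos327°, sin327°) = (1.6773, -1.0893)
|BD| = 6.4158
circle(B,10.00) ∩ circle(D,5.00): a=9.0528, h=4.2481
  candidates: C₊=(9.8775,4.6341) cross=27.255; C₋=(11.3200,-3.7387) cross=-27.255
  mode + wants cross > 0 → take C=(9.8775,4.6341) (cross=27.255)
ex = (C−B)/|BC| = (0.8200,0.5723); ey = (-0.5723,0.8200)
P = B + -3.18·ex + -1.11·ey = (-0.2950,-3.8195)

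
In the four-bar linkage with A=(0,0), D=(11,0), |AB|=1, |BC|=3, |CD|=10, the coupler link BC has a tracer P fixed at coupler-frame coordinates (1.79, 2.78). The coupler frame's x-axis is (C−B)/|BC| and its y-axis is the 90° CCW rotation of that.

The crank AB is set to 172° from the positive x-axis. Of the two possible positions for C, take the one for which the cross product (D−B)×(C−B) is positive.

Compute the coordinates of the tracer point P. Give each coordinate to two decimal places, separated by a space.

-1.53 3.40

A=(0,0), D=(11.00,0)
B = A + 1.00·(cos172°, sin172°) = (-0.9903, 0.1392)
|BD| = 11.9911
circle(B,3.00) ∩ circle(D,10.00): a=2.2010, h=2.0385
  candidates: C₊=(1.2343,2.1520) cross=24.444; C₋=(1.1870,-1.9247) cross=-24.444
  mode + wants cross > 0 → take C=(1.2343,2.1520) (cross=24.444)
ex = (C−B)/|BC| = (0.7415,0.6709); ey = (-0.6709,0.7415)
P = B + 1.79·ex + 2.78·ey = (-1.5281,3.4016)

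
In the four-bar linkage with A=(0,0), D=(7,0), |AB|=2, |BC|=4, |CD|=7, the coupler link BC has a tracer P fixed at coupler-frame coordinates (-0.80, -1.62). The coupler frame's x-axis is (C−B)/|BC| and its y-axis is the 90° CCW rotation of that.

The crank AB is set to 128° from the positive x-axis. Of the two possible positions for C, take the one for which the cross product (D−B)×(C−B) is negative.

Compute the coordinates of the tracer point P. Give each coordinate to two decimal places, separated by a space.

-3.03 1.68

A=(0,0), D=(7.00,0)
B = A + 2.00·(cos128°, sin128°) = (-1.2313, 1.5760)
|BD| = 8.3808
circle(B,4.00) ∩ circle(D,7.00): a=2.2216, h=3.3263
  candidates: C₊=(1.5762,4.4252) cross=27.877; C₋=(0.3252,-2.1087) cross=-27.877
  mode - wants cross < 0 → take C=(0.3252,-2.1087) (cross=-27.877)
ex = (C−B)/|BC| = (0.3891,-0.9212); ey = (0.9212,0.3891)
P = B + -0.80·ex + -1.62·ey = (-3.0349,1.6826)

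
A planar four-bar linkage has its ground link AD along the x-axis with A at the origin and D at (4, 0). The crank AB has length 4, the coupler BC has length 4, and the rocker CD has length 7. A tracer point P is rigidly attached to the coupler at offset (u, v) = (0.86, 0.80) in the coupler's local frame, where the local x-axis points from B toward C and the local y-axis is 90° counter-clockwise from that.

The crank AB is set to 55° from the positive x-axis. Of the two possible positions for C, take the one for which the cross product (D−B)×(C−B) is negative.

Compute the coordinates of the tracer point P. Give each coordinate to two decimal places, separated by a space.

1.27 2.70

A=(0,0), D=(4.00,0)
B = A + 4.00·(cos55°, sin55°) = (2.2943, 3.2766)
|BD| = 3.6940
circle(B,4.00) ∩ circle(D,7.00): a=-2.6197, h=3.0228
  candidates: C₊=(3.7659,6.9961) cross=11.166; C₋=(-1.5966,4.2046) cross=-11.166
  mode - wants cross < 0 → take C=(-1.5966,4.2046) (cross=-11.166)
ex = (C−B)/|BC| = (-0.9727,0.2320); ey = (-0.2320,-0.9727)
P = B + 0.86·ex + 0.80·ey = (1.2722,2.6979)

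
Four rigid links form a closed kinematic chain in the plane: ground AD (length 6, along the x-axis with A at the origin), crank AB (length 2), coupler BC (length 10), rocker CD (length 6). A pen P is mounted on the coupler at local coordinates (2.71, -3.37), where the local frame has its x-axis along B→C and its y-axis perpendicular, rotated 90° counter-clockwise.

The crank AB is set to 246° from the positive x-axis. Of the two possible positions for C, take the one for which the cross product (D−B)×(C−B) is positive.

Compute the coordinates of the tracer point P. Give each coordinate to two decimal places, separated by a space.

3.51 -1.82

A=(0,0), D=(6.00,0)
B = A + 2.00·(cos246°, sin246°) = (-0.8135, -1.8271)
|BD| = 7.0542
circle(B,10.00) ∩ circle(D,6.00): a=8.0634, h=5.9145
  candidates: C₊=(5.4429,5.9741) cross=41.722; C₋=(8.5067,-5.4513) cross=-41.722
  mode + wants cross > 0 → take C=(5.4429,5.9741) (cross=41.722)
ex = (C−B)/|BC| = (0.6256,0.7801); ey = (-0.7801,0.6256)
P = B + 2.71·ex + -3.37·ey = (3.5110,-1.8214)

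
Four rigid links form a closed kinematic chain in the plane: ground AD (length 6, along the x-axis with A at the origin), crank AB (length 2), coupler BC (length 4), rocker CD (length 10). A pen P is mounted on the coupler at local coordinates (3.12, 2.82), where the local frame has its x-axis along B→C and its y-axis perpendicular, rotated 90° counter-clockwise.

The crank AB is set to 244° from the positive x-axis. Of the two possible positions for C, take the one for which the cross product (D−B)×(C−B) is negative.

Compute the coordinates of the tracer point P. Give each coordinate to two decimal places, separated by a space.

0.61 -5.73

A=(0,0), D=(6.00,0)
B = A + 2.00·(cos244°, sin244°) = (-0.8767, -1.7976)
|BD| = 7.1078
circle(B,4.00) ∩ circle(D,10.00): a=-2.3551, h=3.2332
  candidates: C₊=(-3.9730,0.7349) cross=22.981; C₋=(-2.3376,-5.5213) cross=-22.981
  mode - wants cross < 0 → take C=(-2.3376,-5.5213) (cross=-22.981)
ex = (C−B)/|BC| = (-0.3652,-0.9309); ey = (0.9309,-0.3652)
P = B + 3.12·ex + 2.82·ey = (0.6090,-5.7320)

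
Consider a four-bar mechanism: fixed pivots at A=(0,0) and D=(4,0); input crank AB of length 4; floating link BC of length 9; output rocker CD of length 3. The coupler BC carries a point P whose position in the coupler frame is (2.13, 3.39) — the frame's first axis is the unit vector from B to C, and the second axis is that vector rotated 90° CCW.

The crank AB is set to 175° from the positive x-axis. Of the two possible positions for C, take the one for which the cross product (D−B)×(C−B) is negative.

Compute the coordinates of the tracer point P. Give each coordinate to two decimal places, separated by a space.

A=(0,0), D=(4.00,0)
B = A + 4.00·(cos175°, sin175°) = (-3.9848, 0.3486)
|BD| = 7.9924
circle(B,9.00) ∩ circle(D,3.00): a=8.5005, h=2.9567
  candidates: C₊=(4.6366,2.9317) cross=23.631; C₋=(4.3786,-2.9760) cross=-23.631
  mode - wants cross < 0 → take C=(4.3786,-2.9760) (cross=-23.631)
ex = (C−B)/|BC| = (0.9293,-0.3694); ey = (0.3694,0.9293)
P = B + 2.13·ex + 3.39·ey = (-0.7532,2.7120)

-0.75 2.71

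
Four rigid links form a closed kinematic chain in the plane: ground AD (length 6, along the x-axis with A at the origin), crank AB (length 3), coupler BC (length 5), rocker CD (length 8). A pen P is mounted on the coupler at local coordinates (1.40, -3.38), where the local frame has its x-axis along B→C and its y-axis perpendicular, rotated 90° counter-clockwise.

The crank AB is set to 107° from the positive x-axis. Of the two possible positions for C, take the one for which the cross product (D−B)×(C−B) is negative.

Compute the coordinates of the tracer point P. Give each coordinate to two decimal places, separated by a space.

-4.45 2.07

A=(0,0), D=(6.00,0)
B = A + 3.00·(cos107°, sin107°) = (-0.8771, 2.8689)
|BD| = 7.4515
circle(B,5.00) ∩ circle(D,8.00): a=1.1089, h=4.8755
  candidates: C₊=(2.0234,6.9416) cross=36.330; C₋=(-1.7308,-2.0577) cross=-36.330
  mode - wants cross < 0 → take C=(-1.7308,-2.0577) (cross=-36.330)
ex = (C−B)/|BC| = (-0.1707,-0.9853); ey = (0.9853,-0.1707)
P = B + 1.40·ex + -3.38·ey = (-4.4465,2.0666)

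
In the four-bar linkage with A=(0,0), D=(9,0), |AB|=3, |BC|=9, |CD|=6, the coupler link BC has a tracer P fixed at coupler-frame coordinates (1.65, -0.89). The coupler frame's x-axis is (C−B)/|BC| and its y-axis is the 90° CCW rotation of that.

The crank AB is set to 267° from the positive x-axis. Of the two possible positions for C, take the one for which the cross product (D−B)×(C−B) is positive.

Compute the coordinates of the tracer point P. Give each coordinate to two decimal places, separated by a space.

1.51 -2.14

A=(0,0), D=(9.00,0)
B = A + 3.00·(cos267°, sin267°) = (-0.1570, -2.9959)
|BD| = 9.6346
circle(B,9.00) ∩ circle(D,6.00): a=7.1526, h=5.4626
  candidates: C₊=(4.9425,4.4200) cross=52.630; C₋=(8.3396,-5.9635) cross=-52.630
  mode + wants cross > 0 → take C=(4.9425,4.4200) (cross=52.630)
ex = (C−B)/|BC| = (0.5666,0.8240); ey = (-0.8240,0.5666)
P = B + 1.65·ex + -0.89·ey = (1.5112,-2.1406)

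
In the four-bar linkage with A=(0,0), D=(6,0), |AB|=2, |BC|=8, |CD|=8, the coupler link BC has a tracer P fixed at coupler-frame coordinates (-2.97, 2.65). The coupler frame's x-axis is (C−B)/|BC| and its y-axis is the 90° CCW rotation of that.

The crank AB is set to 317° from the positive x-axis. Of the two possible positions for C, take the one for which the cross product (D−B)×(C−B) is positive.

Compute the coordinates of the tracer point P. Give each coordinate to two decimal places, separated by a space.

A=(0,0), D=(6.00,0)
B = A + 2.00·(cos317°, sin317°) = (1.4627, -1.3640)
|BD| = 4.7379
circle(B,8.00) ∩ circle(D,8.00): a=2.3689, h=7.6412
  candidates: C₊=(1.5315,6.6357) cross=36.203; C₋=(5.9312,-7.9997) cross=-36.203
  mode + wants cross > 0 → take C=(1.5315,6.6357) (cross=36.203)
ex = (C−B)/|BC| = (0.0086,1.0000); ey = (-1.0000,0.0086)
P = B + -2.97·ex + 2.65·ey = (-1.2127,-4.3111)

-1.21 -4.31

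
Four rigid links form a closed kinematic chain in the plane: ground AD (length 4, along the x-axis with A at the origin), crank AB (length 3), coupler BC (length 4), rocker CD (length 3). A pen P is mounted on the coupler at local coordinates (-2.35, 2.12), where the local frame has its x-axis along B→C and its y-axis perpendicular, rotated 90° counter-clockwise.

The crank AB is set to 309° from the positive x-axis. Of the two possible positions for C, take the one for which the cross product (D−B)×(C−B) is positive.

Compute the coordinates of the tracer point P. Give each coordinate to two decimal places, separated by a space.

A=(0,0), D=(4.00,0)
B = A + 3.00·(cos309°, sin309°) = (1.8880, -2.3314)
|BD| = 3.1458
circle(B,4.00) ∩ circle(D,3.00): a=2.6855, h=2.9645
  candidates: C₊=(1.4939,1.6491) cross=9.326; C₋=(5.8880,-2.3314) cross=-9.326
  mode + wants cross > 0 → take C=(1.4939,1.6491) (cross=9.326)
ex = (C−B)/|BC| = (-0.0985,0.9951); ey = (-0.9951,-0.0985)
P = B + -2.35·ex + 2.12·ey = (0.0098,-4.8789)

0.01 -4.88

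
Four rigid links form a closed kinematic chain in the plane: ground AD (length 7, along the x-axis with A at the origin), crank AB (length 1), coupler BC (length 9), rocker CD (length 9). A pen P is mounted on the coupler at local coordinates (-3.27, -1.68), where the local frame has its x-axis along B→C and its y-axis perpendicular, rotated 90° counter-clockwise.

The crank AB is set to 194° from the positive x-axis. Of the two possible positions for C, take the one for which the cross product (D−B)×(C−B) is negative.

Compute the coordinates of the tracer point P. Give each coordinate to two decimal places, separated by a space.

-3.99 1.85

A=(0,0), D=(7.00,0)
B = A + 1.00·(cos194°, sin194°) = (-0.9703, -0.2419)
|BD| = 7.9740
circle(B,9.00) ∩ circle(D,9.00): a=3.9870, h=8.0687
  candidates: C₊=(2.7701,7.9440) cross=64.340; C₋=(3.2596,-8.1859) cross=-64.340
  mode - wants cross < 0 → take C=(3.2596,-8.1859) (cross=-64.340)
ex = (C−B)/|BC| = (0.4700,-0.8827); ey = (0.8827,0.4700)
P = B + -3.27·ex + -1.68·ey = (-3.9901,1.8548)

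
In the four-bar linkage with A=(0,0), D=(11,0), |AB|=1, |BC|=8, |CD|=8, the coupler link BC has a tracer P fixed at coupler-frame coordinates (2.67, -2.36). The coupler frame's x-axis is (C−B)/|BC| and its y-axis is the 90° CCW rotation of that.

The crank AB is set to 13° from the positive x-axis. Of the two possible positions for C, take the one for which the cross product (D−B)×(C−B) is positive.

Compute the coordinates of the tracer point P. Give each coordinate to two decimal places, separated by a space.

4.50 0.75

A=(0,0), D=(11.00,0)
B = A + 1.00·(cos13°, sin13°) = (0.9744, 0.2250)
|BD| = 10.0282
circle(B,8.00) ∩ circle(D,8.00): a=5.0141, h=6.2337
  candidates: C₊=(6.1270,6.3446) cross=62.513; C₋=(5.8474,-6.1197) cross=-62.513
  mode + wants cross > 0 → take C=(6.1270,6.3446) (cross=62.513)
ex = (C−B)/|BC| = (0.6441,0.7650); ey = (-0.7650,0.6441)
P = B + 2.67·ex + -2.36·ey = (4.4994,0.7474)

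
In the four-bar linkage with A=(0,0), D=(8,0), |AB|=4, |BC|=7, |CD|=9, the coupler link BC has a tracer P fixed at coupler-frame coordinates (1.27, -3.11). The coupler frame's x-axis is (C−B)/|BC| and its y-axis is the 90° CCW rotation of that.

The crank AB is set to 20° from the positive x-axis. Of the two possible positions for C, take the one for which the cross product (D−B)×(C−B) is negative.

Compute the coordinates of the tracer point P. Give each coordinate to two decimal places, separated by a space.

0.42 1.77

A=(0,0), D=(8.00,0)
B = A + 4.00·(cos20°, sin20°) = (3.7588, 1.3681)
|BD| = 4.4564
circle(B,7.00) ∩ circle(D,9.00): a=-1.3621, h=6.8662
  candidates: C₊=(4.5703,8.3209) cross=30.599; C₋=(0.3546,-4.7484) cross=-30.599
  mode - wants cross < 0 → take C=(0.3546,-4.7484) (cross=-30.599)
ex = (C−B)/|BC| = (-0.4863,-0.8738); ey = (0.8738,-0.4863)
P = B + 1.27·ex + -3.11·ey = (0.4237,1.7708)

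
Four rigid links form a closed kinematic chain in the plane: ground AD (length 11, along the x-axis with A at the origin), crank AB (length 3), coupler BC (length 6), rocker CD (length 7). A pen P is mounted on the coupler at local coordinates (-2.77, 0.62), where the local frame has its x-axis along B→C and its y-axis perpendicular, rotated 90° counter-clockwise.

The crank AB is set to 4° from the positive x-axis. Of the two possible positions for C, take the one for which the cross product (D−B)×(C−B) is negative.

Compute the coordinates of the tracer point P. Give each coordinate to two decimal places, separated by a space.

2.11 2.91

A=(0,0), D=(11.00,0)
B = A + 3.00·(cos4°, sin4°) = (2.9927, 0.2093)
|BD| = 8.0100
circle(B,6.00) ∩ circle(D,7.00): a=3.1935, h=5.0795
  candidates: C₊=(6.3178,5.2036) cross=40.687; C₋=(6.0524,-4.9519) cross=-40.687
  mode - wants cross < 0 → take C=(6.0524,-4.9519) (cross=-40.687)
ex = (C−B)/|BC| = (0.5100,-0.8602); ey = (0.8602,0.5100)
P = B + -2.77·ex + 0.62·ey = (2.1134,2.9082)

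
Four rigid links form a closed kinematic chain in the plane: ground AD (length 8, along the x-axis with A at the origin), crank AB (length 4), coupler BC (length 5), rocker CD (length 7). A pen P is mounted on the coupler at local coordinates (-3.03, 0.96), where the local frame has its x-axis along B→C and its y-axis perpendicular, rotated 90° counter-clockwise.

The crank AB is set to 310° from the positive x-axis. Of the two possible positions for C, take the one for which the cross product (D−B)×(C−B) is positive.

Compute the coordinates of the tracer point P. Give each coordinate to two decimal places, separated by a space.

A=(0,0), D=(8.00,0)
B = A + 4.00·(cos310°, sin310°) = (2.5712, -3.0642)
|BD| = 6.2339
circle(B,5.00) ∩ circle(D,7.00): a=1.1920, h=4.8558
  candidates: C₊=(1.2224,1.7505) cross=30.271; C₋=(5.9960,-6.7070) cross=-30.271
  mode + wants cross > 0 → take C=(1.2224,1.7505) (cross=30.271)
ex = (C−B)/|BC| = (-0.2697,0.9629); ey = (-0.9629,-0.2697)
P = B + -3.03·ex + 0.96·ey = (2.4641,-6.2408)

2.46 -6.24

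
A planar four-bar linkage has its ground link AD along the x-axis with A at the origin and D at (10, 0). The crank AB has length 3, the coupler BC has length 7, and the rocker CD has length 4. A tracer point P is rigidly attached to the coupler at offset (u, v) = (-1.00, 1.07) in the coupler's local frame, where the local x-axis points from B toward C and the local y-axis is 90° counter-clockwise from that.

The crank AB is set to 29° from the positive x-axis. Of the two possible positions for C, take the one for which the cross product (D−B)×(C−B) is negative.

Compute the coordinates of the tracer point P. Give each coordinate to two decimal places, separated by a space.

2.62 2.92

A=(0,0), D=(10.00,0)
B = A + 3.00·(cos29°, sin29°) = (2.6239, 1.4544)
|BD| = 7.5182
circle(B,7.00) ∩ circle(D,4.00): a=5.9538, h=3.6814
  candidates: C₊=(9.1773,3.9145) cross=27.677; C₋=(7.7530,-3.3092) cross=-27.677
  mode - wants cross < 0 → take C=(7.7530,-3.3092) (cross=-27.677)
ex = (C−B)/|BC| = (0.7327,-0.6805); ey = (0.6805,0.7327)
P = B + -1.00·ex + 1.07·ey = (2.6193,2.9190)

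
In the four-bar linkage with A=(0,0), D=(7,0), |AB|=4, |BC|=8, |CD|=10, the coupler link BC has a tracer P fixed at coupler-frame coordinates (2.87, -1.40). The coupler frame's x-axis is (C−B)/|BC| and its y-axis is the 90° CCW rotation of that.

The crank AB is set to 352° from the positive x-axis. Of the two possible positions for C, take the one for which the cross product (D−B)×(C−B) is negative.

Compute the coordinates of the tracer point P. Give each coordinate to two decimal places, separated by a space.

1.59 -2.69

A=(0,0), D=(7.00,0)
B = A + 4.00·(cos352°, sin352°) = (3.9611, -0.5567)
|BD| = 3.0895
circle(B,8.00) ∩ circle(D,10.00): a=-4.2814, h=6.7579
  candidates: C₊=(-1.4680,5.3191) cross=20.879; C₋=(0.9674,-7.9754) cross=-20.879
  mode - wants cross < 0 → take C=(0.9674,-7.9754) (cross=-20.879)
ex = (C−B)/|BC| = (-0.3742,-0.9273); ey = (0.9273,-0.3742)
P = B + 2.87·ex + -1.40·ey = (1.5888,-2.6943)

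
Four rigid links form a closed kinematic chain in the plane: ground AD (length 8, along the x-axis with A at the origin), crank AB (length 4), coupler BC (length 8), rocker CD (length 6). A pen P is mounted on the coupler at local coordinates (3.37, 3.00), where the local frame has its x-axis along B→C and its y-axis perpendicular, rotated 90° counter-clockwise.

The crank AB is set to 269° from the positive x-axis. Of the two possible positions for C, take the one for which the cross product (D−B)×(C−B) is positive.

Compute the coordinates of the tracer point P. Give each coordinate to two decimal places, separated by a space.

A=(0,0), D=(8.00,0)
B = A + 4.00·(cos269°, sin269°) = (-0.0698, -3.9994)
|BD| = 9.0065
circle(B,8.00) ∩ circle(D,6.00): a=6.0577, h=5.2254
  candidates: C₊=(3.0375,3.3725) cross=47.062; C₋=(7.6782,-5.9914) cross=-47.062
  mode + wants cross > 0 → take C=(3.0375,3.3725) (cross=47.062)
ex = (C−B)/|BC| = (0.3884,0.9215); ey = (-0.9215,0.3884)
P = B + 3.37·ex + 3.00·ey = (-1.5253,0.2713)

-1.53 0.27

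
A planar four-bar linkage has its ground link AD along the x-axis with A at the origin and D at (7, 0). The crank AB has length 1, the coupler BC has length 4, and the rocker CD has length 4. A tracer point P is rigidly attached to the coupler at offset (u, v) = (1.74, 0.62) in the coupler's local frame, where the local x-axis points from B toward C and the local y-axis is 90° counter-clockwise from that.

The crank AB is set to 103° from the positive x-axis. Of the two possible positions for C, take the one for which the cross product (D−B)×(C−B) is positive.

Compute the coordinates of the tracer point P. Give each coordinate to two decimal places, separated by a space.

1.26 2.07

A=(0,0), D=(7.00,0)
B = A + 1.00·(cos103°, sin103°) = (-0.2250, 0.9744)
|BD| = 7.2904
circle(B,4.00) ∩ circle(D,4.00): a=3.6452, h=1.6470
  candidates: C₊=(3.6077,2.1194) cross=12.007; C₋=(3.1674,-1.1451) cross=-12.007
  mode + wants cross > 0 → take C=(3.6077,2.1194) (cross=12.007)
ex = (C−B)/|BC| = (0.9582,0.2863); ey = (-0.2863,0.9582)
P = B + 1.74·ex + 0.62·ey = (1.2647,2.0665)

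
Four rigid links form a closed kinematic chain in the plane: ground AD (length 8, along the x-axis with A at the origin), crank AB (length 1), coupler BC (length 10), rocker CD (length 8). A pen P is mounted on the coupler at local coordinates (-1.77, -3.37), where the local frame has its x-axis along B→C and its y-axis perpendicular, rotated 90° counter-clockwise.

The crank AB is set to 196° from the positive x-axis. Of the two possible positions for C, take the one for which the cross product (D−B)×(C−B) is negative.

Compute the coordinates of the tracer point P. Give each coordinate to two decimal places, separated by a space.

-4.65 -1.23

A=(0,0), D=(8.00,0)
B = A + 1.00·(cos196°, sin196°) = (-0.9613, -0.2756)
|BD| = 8.9655
circle(B,10.00) ∩ circle(D,8.00): a=6.4904, h=7.6075
  candidates: C₊=(5.2922,7.5278) cross=68.205; C₋=(5.7600,-7.6800) cross=-68.205
  mode - wants cross < 0 → take C=(5.7600,-7.6800) (cross=-68.205)
ex = (C−B)/|BC| = (0.6721,-0.7404); ey = (0.7404,0.6721)
P = B + -1.77·ex + -3.37·ey = (-4.6462,-1.2301)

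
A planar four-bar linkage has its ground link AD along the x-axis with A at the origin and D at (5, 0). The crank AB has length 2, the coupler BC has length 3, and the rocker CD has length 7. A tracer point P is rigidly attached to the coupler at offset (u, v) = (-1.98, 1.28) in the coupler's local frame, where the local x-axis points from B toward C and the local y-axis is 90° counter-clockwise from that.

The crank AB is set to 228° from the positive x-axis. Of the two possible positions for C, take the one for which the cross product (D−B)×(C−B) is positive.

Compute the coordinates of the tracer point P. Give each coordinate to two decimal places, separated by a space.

-2.27 -3.65

A=(0,0), D=(5.00,0)
B = A + 2.00·(cos228°, sin228°) = (-1.3383, -1.4863)
|BD| = 6.5102
circle(B,3.00) ∩ circle(D,7.00): a=0.1830, h=2.9944
  candidates: C₊=(-1.8437,1.4708) cross=19.494; C₋=(-0.4765,-4.3598) cross=-19.494
  mode + wants cross > 0 → take C=(-1.8437,1.4708) (cross=19.494)
ex = (C−B)/|BC| = (-0.1685,0.9857); ey = (-0.9857,-0.1685)
P = B + -1.98·ex + 1.28·ey = (-2.2663,-3.6537)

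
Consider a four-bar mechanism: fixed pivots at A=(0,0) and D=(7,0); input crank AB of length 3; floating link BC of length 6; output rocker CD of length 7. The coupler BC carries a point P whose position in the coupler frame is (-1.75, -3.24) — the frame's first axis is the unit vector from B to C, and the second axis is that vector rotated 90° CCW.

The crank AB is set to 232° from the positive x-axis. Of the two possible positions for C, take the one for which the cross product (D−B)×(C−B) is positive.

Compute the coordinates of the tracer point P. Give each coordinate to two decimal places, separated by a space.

0.34 -5.33

A=(0,0), D=(7.00,0)
B = A + 3.00·(cos232°, sin232°) = (-1.8470, -2.3640)
|BD| = 9.1574
circle(B,6.00) ∩ circle(D,7.00): a=3.8689, h=4.5860
  candidates: C₊=(0.7068,3.0653) cross=41.996; C₋=(3.0747,-5.7958) cross=-41.996
  mode + wants cross > 0 → take C=(0.7068,3.0653) (cross=41.996)
ex = (C−B)/|BC| = (0.4256,0.9049); ey = (-0.9049,0.4256)
P = B + -1.75·ex + -3.24·ey = (0.3400,-5.3267)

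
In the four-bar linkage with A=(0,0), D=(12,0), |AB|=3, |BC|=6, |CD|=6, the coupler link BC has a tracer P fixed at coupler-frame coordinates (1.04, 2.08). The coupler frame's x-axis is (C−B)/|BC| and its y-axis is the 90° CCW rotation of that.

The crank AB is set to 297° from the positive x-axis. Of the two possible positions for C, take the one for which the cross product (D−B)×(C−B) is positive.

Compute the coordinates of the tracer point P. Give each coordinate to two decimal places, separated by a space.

0.90 -0.39

A=(0,0), D=(12.00,0)
B = A + 3.00·(cos297°, sin297°) = (1.3620, -2.6730)
|BD| = 10.9687
circle(B,6.00) ∩ circle(D,6.00): a=5.4844, h=2.4335
  candidates: C₊=(6.0880,1.0236) cross=26.692; C₋=(7.2740,-3.6966) cross=-26.692
  mode + wants cross > 0 → take C=(6.0880,1.0236) (cross=26.692)
ex = (C−B)/|BC| = (0.7877,0.6161); ey = (-0.6161,0.7877)
P = B + 1.04·ex + 2.08·ey = (0.8996,-0.3939)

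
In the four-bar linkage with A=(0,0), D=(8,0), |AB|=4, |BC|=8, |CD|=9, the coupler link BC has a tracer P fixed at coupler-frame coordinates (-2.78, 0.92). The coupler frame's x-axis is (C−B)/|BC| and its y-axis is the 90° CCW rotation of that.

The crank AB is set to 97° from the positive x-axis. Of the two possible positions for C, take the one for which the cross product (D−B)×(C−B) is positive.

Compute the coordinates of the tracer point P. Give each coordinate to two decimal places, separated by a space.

-3.27 3.04

A=(0,0), D=(8.00,0)
B = A + 4.00·(cos97°, sin97°) = (-0.4875, 3.9702)
|BD| = 9.3701
circle(B,8.00) ∩ circle(D,9.00): a=3.7779, h=7.0518
  candidates: C₊=(5.9224,8.7569) cross=66.076; C₋=(-0.0533,-4.0180) cross=-66.076
  mode + wants cross > 0 → take C=(5.9224,8.7569) (cross=66.076)
ex = (C−B)/|BC| = (0.8012,0.5983); ey = (-0.5983,0.8012)
P = B + -2.78·ex + 0.92·ey = (-3.2654,3.0439)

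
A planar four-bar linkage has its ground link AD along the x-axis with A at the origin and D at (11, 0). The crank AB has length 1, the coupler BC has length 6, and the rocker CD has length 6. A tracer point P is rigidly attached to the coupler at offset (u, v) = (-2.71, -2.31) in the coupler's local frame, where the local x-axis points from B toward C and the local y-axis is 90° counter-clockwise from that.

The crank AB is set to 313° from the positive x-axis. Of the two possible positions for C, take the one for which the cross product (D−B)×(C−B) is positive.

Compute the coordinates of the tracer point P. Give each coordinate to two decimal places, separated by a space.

A=(0,0), D=(11.00,0)
B = A + 1.00·(cos313°, sin313°) = (0.6820, -0.7314)
|BD| = 10.3439
circle(B,6.00) ∩ circle(D,6.00): a=5.1719, h=3.0415
  candidates: C₊=(5.6260,2.6683) cross=31.461; C₋=(6.0560,-3.3996) cross=-31.461
  mode + wants cross > 0 → take C=(5.6260,2.6683) (cross=31.461)
ex = (C−B)/|BC| = (0.8240,0.5666); ey = (-0.5666,0.8240)
P = B + -2.71·ex + -2.31·ey = (-0.2422,-4.1703)

-0.24 -4.17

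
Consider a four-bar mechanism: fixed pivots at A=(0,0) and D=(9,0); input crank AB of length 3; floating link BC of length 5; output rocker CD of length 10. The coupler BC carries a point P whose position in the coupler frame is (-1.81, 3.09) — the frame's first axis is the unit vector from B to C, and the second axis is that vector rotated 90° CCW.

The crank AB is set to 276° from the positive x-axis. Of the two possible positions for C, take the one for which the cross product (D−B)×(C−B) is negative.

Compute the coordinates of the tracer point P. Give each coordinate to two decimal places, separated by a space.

2.36 -0.04

A=(0,0), D=(9.00,0)
B = A + 3.00·(cos276°, sin276°) = (0.3136, -2.9836)
|BD| = 9.1845
circle(B,5.00) ∩ circle(D,10.00): a=0.5093, h=4.9740
  candidates: C₊=(-0.8205,1.8861) cross=45.684; C₋=(2.4111,-7.5224) cross=-45.684
  mode - wants cross < 0 → take C=(2.4111,-7.5224) (cross=-45.684)
ex = (C−B)/|BC| = (0.4195,-0.9078); ey = (0.9078,0.4195)
P = B + -1.81·ex + 3.09·ey = (2.3593,-0.0443)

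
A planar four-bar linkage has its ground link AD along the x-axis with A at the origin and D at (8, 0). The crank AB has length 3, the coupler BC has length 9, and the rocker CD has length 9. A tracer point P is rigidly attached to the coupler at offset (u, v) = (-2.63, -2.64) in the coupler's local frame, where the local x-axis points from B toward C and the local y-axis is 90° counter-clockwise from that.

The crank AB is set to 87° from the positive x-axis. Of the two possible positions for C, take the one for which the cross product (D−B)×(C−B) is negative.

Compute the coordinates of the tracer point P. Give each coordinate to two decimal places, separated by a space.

A=(0,0), D=(8.00,0)
B = A + 3.00·(cos87°, sin87°) = (0.1570, 2.9959)
|BD| = 8.3957
circle(B,9.00) ∩ circle(D,9.00): a=4.1979, h=7.9610
  candidates: C₊=(6.9193,8.9349) cross=66.838; C₋=(1.2377,-5.9390) cross=-66.838
  mode - wants cross < 0 → take C=(1.2377,-5.9390) (cross=-66.838)
ex = (C−B)/|BC| = (0.1201,-0.9928); ey = (0.9928,0.1201)
P = B + -2.63·ex + -2.64·ey = (-2.7797,5.2898)

-2.78 5.29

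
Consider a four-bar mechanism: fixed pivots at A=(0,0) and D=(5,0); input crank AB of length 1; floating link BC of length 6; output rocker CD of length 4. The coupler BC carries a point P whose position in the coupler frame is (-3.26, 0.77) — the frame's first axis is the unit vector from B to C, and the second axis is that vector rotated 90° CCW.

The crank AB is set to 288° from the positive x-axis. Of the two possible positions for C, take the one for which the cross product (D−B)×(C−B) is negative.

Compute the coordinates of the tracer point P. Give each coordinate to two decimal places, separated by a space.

-2.12 1.35

A=(0,0), D=(5.00,0)
B = A + 1.00·(cos288°, sin288°) = (0.3090, -0.9511)
|BD| = 4.7864
circle(B,6.00) ∩ circle(D,4.00): a=4.4825, h=3.9884
  candidates: C₊=(3.9096,3.8485) cross=19.090; C₋=(5.4946,-3.9693) cross=-19.090
  mode - wants cross < 0 → take C=(5.4946,-3.9693) (cross=-19.090)
ex = (C−B)/|BC| = (0.8643,-0.5030); ey = (0.5030,0.8643)
P = B + -3.26·ex + 0.77·ey = (-2.1211,1.3543)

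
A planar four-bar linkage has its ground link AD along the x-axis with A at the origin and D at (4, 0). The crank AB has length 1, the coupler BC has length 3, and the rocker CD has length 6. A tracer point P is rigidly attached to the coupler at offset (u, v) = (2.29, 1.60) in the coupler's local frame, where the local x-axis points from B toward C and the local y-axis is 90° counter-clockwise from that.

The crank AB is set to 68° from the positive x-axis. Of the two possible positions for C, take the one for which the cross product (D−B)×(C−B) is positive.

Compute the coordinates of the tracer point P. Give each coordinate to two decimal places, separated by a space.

-1.94 2.49

A=(0,0), D=(4.00,0)
B = A + 1.00·(cos68°, sin68°) = (0.3746, 0.9272)
|BD| = 3.7421
circle(B,3.00) ∩ circle(D,6.00): a=-1.7366, h=2.4463
  candidates: C₊=(-0.7017,3.7275) cross=9.154; C₋=(-1.9139,-1.0125) cross=-9.154
  mode + wants cross > 0 → take C=(-0.7017,3.7275) (cross=9.154)
ex = (C−B)/|BC| = (-0.3588,0.9334); ey = (-0.9334,-0.3588)
P = B + 2.29·ex + 1.60·ey = (-1.9405,2.4907)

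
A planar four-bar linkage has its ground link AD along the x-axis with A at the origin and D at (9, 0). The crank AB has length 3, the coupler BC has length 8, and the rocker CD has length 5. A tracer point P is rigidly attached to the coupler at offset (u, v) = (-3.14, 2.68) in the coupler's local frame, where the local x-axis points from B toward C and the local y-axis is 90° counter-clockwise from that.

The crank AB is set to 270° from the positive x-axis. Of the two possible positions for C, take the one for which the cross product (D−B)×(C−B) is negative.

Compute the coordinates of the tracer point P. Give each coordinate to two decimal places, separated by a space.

-2.44 0.33

A=(0,0), D=(9.00,0)
B = A + 3.00·(cos270°, sin270°) = (-0.0000, -3.0000)
|BD| = 9.4868
circle(B,8.00) ∩ circle(D,5.00): a=6.7989, h=4.2160
  candidates: C₊=(5.1168,3.1497) cross=39.997; C₋=(7.7832,-4.8497) cross=-39.997
  mode - wants cross < 0 → take C=(7.7832,-4.8497) (cross=-39.997)
ex = (C−B)/|BC| = (0.9729,-0.2312); ey = (0.2312,0.9729)
P = B + -3.14·ex + 2.68·ey = (-2.4353,0.3334)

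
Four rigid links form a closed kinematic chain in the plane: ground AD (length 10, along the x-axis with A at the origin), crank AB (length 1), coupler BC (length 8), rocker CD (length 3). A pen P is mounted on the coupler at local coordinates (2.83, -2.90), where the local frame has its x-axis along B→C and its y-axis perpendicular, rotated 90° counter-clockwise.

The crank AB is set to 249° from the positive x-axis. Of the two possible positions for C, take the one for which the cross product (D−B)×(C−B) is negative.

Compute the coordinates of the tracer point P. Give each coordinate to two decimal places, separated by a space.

A=(0,0), D=(10.00,0)
B = A + 1.00·(cos249°, sin249°) = (-0.3584, -0.9336)
|BD| = 10.4004
circle(B,8.00) ∩ circle(D,3.00): a=7.8443, h=1.5706
  candidates: C₊=(7.3133,1.3348) cross=16.334; C₋=(7.5953,-1.7937) cross=-16.334
  mode - wants cross < 0 → take C=(7.5953,-1.7937) (cross=-16.334)
ex = (C−B)/|BC| = (0.9942,-0.1075); ey = (0.1075,0.9942)
P = B + 2.83·ex + -2.90·ey = (2.1434,-4.1210)

2.14 -4.12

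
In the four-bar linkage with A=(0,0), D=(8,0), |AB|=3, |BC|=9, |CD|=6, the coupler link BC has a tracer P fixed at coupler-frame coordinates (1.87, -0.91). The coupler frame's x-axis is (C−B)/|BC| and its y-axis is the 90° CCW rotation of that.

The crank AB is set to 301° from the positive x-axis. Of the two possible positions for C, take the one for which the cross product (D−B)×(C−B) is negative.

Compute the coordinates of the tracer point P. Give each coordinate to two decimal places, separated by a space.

A=(0,0), D=(8.00,0)
B = A + 3.00·(cos301°, sin301°) = (1.5451, -2.5715)
|BD| = 6.9482
circle(B,9.00) ∩ circle(D,6.00): a=6.7124, h=5.9954
  candidates: C₊=(5.5620,5.4824) cross=41.657; C₋=(9.9997,-5.6570) cross=-41.657
  mode - wants cross < 0 → take C=(9.9997,-5.6570) (cross=-41.657)
ex = (C−B)/|BC| = (0.9394,-0.3428); ey = (0.3428,0.9394)
P = B + 1.87·ex + -0.91·ey = (2.9898,-4.0674)

2.99 -4.07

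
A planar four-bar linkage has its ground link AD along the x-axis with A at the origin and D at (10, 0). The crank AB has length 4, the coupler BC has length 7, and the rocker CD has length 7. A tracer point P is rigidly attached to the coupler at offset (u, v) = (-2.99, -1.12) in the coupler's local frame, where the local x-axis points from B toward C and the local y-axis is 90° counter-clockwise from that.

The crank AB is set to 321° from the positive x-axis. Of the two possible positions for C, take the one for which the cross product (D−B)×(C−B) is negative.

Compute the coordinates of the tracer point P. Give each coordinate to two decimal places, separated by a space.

0.07 -1.54

A=(0,0), D=(10.00,0)
B = A + 4.00·(cos321°, sin321°) = (3.1086, -2.5173)
|BD| = 7.3368
circle(B,7.00) ∩ circle(D,7.00): a=3.6684, h=5.9618
  candidates: C₊=(4.5088,4.3413) cross=43.740; C₋=(8.5998,-6.8585) cross=-43.740
  mode - wants cross < 0 → take C=(8.5998,-6.8585) (cross=-43.740)
ex = (C−B)/|BC| = (0.7845,-0.6202); ey = (0.6202,0.7845)
P = B + -2.99·ex + -1.12·ey = (0.0684,-1.5415)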